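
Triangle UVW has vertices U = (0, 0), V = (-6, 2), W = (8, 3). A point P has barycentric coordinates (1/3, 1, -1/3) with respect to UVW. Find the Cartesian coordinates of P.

P = (1/3)·U + 1·V + (-1/3)·W.
x-coordinate: (1/3)·0 + 1·(-6) + (-1/3)·8 = -26/3.
y-coordinate: (1/3)·0 + 1·2 + (-1/3)·3 = 1.

(-26/3, 1)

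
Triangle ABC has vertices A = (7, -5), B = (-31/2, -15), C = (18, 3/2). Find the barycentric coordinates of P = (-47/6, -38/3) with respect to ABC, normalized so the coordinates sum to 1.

Signed area of the reference triangle: [ABC] = ½·(7·(-15−(3/2)) + (-31/2)·(3/2−(-5)) + 18·(-5−(-15))) = ½·(-231/2 − 403/4 + 180) = -145/8.
[PBC] = ½·((-47/6)·(-15−(3/2)) + (-31/2)·(3/2−(-38/3)) + 18·(-38/3−(-15))) = ½·(517/4 − 2635/12 + 42) = -145/6, so the A-coordinate is (-145/6)/(-145/8) = 4/3.
[APC] = ½·(7·(-38/3−(3/2)) + (-47/6)·(3/2−(-5)) + 18·(-5−(-38/3))) = ½·(-595/6 − 611/12 + 138) = -145/24, so the B-coordinate is 1/3.
[ABP] = ½·(7·(-15−(-38/3)) + (-31/2)·(-38/3−(-5)) + (-47/6)·(-5−(-15))) = ½·(-49/3 + 713/6 − 235/3) = 145/12, so the C-coordinate is -2/3.
Check: 4/3 + 1/3 − 2/3 = 1.

(4/3, 1/3, -2/3)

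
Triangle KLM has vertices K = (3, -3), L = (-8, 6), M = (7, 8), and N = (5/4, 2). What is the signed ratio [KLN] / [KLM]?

[KLM] = ½·(3·(6−8) + (-8)·(8−(-3)) + 7·(-3−6)) = ½·(-6 − 88 − 63) = -157/2.
[KLN] = ½·(3·(6−2) + (-8)·(2−(-3)) + (5/4)·(-3−6)) = ½·(12 − 40 − 45/4) = -157/8, so the ratio is (-157/8)/(-157/2) = 1/4.

1/4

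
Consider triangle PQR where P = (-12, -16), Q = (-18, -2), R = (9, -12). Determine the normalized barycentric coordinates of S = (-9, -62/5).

Signed area of the reference triangle: [PQR] = ½·((-12)·(-2−(-12)) + (-18)·(-12−(-16)) + 9·(-16−(-2))) = ½·(-120 − 72 − 126) = -159.
[SQR] = ½·((-9)·(-2−(-12)) + (-18)·(-12−(-62/5)) + 9·(-62/5−(-2))) = ½·(-90 − 36/5 − 468/5) = -477/5, so the P-coordinate is (-477/5)/(-159) = 3/5.
[PSR] = ½·((-12)·(-62/5−(-12)) + (-9)·(-12−(-16)) + 9·(-16−(-62/5))) = ½·(24/5 − 36 − 162/5) = -159/5, so the Q-coordinate is 1/5.
[PQS] = ½·((-12)·(-2−(-62/5)) + (-18)·(-62/5−(-16)) + (-9)·(-16−(-2))) = ½·(-624/5 − 324/5 + 126) = -159/5, so the R-coordinate is 1/5.
Check: 3/5 + 1/5 + 1/5 = 1.

(3/5, 1/5, 1/5)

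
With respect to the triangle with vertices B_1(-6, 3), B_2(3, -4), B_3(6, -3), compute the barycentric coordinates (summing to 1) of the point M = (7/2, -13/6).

Signed area of the reference triangle: [B_1B_2B_3] = ½·((-6)·(-4−(-3)) + 3·(-3−3) + 6·(3−(-4))) = ½·(6 − 18 + 42) = 15.
[MB_2B_3] = ½·((7/2)·(-4−(-3)) + 3·(-3−(-13/6)) + 6·(-13/6−(-4))) = ½·(-7/2 − 5/2 + 11) = 5/2, so the B_1-coordinate is (5/2)/15 = 1/6.
[B_1MB_3] = ½·((-6)·(-13/6−(-3)) + (7/2)·(-3−3) + 6·(3−(-13/6))) = ½·(-5 − 21 + 31) = 5/2, so the B_2-coordinate is 1/6.
[B_1B_2M] = ½·((-6)·(-4−(-13/6)) + 3·(-13/6−3) + (7/2)·(3−(-4))) = ½·(11 − 31/2 + 49/2) = 10, so the B_3-coordinate is 2/3.
Check: 1/6 + 1/6 + 2/3 = 1.

(1/6, 1/6, 2/3)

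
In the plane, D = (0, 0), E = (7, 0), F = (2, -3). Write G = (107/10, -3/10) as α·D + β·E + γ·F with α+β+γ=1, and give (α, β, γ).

(-3/5, 3/2, 1/10)

Signed area of the reference triangle: [DEF] = ½·(0·(0−(-3)) + 7·(-3−0) + 2·(0−0)) = ½·(0 − 21 + 0) = -21/2.
[GEF] = ½·((107/10)·(0−(-3)) + 7·(-3−(-3/10)) + 2·(-3/10−0)) = ½·(321/10 − 189/10 − 3/5) = 63/10, so the D-coordinate is (63/10)/(-21/2) = -3/5.
[DGF] = ½·(0·(-3/10−(-3)) + (107/10)·(-3−0) + 2·(0−(-3/10))) = ½·(0 − 321/10 + 3/5) = -63/4, so the E-coordinate is 3/2.
[DEG] = ½·(0·(0−(-3/10)) + 7·(-3/10−0) + (107/10)·(0−0)) = ½·(0 − 21/10 + 0) = -21/20, so the F-coordinate is 1/10.
Check: -3/5 + 3/2 + 1/10 = 1.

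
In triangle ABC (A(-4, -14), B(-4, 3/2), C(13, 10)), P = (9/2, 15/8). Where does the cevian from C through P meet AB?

(-4, -25/4)

Barycentric coordinates of P with respect to ABC: (1/4, 1/4, 1/2).
On side AB the C-coordinate is zero; dropping P's C-weight 1/2 and renormalizing the remaining 1/4 : 1/4 gives weights 1/2, 1/2 on A, B.
Q = (1/2)·(-4, -14) + (1/2)·(-4, 3/2) = (-4, -25/4).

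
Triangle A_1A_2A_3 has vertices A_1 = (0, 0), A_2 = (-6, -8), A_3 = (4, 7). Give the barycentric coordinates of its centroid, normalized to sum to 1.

(1/3, 1/3, 1/3)

The centroid is the average of the vertices, so each weight is 1/3.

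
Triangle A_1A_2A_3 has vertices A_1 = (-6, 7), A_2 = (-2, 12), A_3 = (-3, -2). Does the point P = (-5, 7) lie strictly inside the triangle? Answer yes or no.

Barycentric coordinates of P: (37/51, 3/17, 5/51).
The three coordinates are positive, positive, positive; a point is interior exactly when all three are positive.

yes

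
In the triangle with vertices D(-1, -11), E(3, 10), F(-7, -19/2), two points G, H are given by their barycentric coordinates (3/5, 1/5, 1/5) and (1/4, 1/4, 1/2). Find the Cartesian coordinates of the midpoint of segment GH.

Barycentric coordinates of the midpoint are the average: (17/40, 9/40, 7/20).
Converting: (17/40)·D + (9/40)·E + (7/20)·F = (-11/5, -23/4).

(-11/5, -23/4)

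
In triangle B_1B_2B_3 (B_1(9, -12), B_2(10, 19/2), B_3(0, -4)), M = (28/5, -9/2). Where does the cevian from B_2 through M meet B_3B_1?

Barycentric coordinates of M with respect to B_1B_2B_3: (2/5, 1/5, 2/5).
On side B_3B_1 the B_2-coordinate is zero; dropping M's B_2-weight 1/5 and renormalizing the remaining 2/5 : 2/5 gives weights 1/2, 1/2 on B_3, B_1.
N = (1/2)·(0, -4) + (1/2)·(9, -12) = (9/2, -8).

(9/2, -8)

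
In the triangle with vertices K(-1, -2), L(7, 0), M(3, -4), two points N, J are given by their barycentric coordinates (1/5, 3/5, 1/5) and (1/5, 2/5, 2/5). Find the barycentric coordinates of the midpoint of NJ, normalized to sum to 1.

(1/5, 1/2, 3/10)

Since both coordinate triples sum to 1, the midpoint's barycentrics are the componentwise average.
(1/5+1/5)/2 = 1/5; similarly 1/2 and 3/10.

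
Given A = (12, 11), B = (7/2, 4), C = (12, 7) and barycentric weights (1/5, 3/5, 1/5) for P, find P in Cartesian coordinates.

(69/10, 6)

P = (1/5)·A + (3/5)·B + (1/5)·C.
x-coordinate: (1/5)·12 + (3/5)·(7/2) + (1/5)·12 = 69/10.
y-coordinate: (1/5)·11 + (3/5)·4 + (1/5)·7 = 6.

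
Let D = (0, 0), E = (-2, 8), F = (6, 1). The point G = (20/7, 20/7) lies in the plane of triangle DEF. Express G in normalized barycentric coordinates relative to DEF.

Signed area of the reference triangle: [DEF] = ½·(0·(8−1) + (-2)·(1−0) + 6·(0−8)) = ½·(0 − 2 − 48) = -25.
[GEF] = ½·((20/7)·(8−1) + (-2)·(1−(20/7)) + 6·(20/7−8)) = ½·(20 + 26/7 − 216/7) = -25/7, so the D-coordinate is (-25/7)/(-25) = 1/7.
[DGF] = ½·(0·(20/7−1) + (20/7)·(1−0) + 6·(0−(20/7))) = ½·(0 + 20/7 − 120/7) = -50/7, so the E-coordinate is 2/7.
[DEG] = ½·(0·(8−(20/7)) + (-2)·(20/7−0) + (20/7)·(0−8)) = ½·(0 − 40/7 − 160/7) = -100/7, so the F-coordinate is 4/7.
Check: 1/7 + 2/7 + 4/7 = 1.

(1/7, 2/7, 4/7)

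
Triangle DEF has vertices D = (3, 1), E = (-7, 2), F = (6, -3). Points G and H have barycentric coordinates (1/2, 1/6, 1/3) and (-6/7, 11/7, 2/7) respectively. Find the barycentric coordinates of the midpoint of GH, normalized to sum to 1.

(-5/28, 73/84, 13/42)

Since both coordinate triples sum to 1, the midpoint's barycentrics are the componentwise average.
(1/2+-6/7)/2 = -5/28; similarly 73/84 and 13/42.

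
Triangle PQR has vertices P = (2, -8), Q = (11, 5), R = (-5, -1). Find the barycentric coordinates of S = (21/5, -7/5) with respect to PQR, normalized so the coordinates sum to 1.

Signed area of the reference triangle: [PQR] = ½·(2·(5−(-1)) + 11·(-1−(-8)) + (-5)·(-8−5)) = ½·(12 + 77 + 65) = 77.
[SQR] = ½·((21/5)·(5−(-1)) + 11·(-1−(-7/5)) + (-5)·(-7/5−5)) = ½·(126/5 + 22/5 + 32) = 154/5, so the P-coordinate is (154/5)/77 = 2/5.
[PSR] = ½·(2·(-7/5−(-1)) + (21/5)·(-1−(-8)) + (-5)·(-8−(-7/5))) = ½·(-4/5 + 147/5 + 33) = 154/5, so the Q-coordinate is 2/5.
[PQS] = ½·(2·(5−(-7/5)) + 11·(-7/5−(-8)) + (21/5)·(-8−5)) = ½·(64/5 + 363/5 − 273/5) = 77/5, so the R-coordinate is 1/5.
Check: 2/5 + 2/5 + 1/5 = 1.

(2/5, 2/5, 1/5)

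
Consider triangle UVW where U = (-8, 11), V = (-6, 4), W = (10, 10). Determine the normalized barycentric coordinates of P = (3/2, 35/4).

(1/4, 1/4, 1/2)

Signed area of the reference triangle: [UVW] = ½·((-8)·(4−10) + (-6)·(10−11) + 10·(11−4)) = ½·(48 + 6 + 70) = 62.
[PVW] = ½·((3/2)·(4−10) + (-6)·(10−(35/4)) + 10·(35/4−4)) = ½·(-9 − 15/2 + 95/2) = 31/2, so the U-coordinate is (31/2)/62 = 1/4.
[UPW] = ½·((-8)·(35/4−10) + (3/2)·(10−11) + 10·(11−(35/4))) = ½·(10 − 3/2 + 45/2) = 31/2, so the V-coordinate is 1/4.
[UVP] = ½·((-8)·(4−(35/4)) + (-6)·(35/4−11) + (3/2)·(11−4)) = ½·(38 + 27/2 + 21/2) = 31, so the W-coordinate is 1/2.
Check: 1/4 + 1/4 + 1/2 = 1.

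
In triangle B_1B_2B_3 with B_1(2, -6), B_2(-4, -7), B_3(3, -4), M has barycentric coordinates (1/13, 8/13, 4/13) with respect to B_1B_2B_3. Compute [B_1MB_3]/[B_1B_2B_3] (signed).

The signed ratio [B_1MB_3]/[B_1B_2B_3] equals the barycentric coordinate of M at vertex B_2, which is 8/13.

8/13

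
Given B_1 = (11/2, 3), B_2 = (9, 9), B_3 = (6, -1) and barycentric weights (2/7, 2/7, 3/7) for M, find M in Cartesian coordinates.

M = (2/7)·B_1 + (2/7)·B_2 + (3/7)·B_3.
x-coordinate: (2/7)·(11/2) + (2/7)·9 + (3/7)·6 = 47/7.
y-coordinate: (2/7)·3 + (2/7)·9 + (3/7)·(-1) = 3.

(47/7, 3)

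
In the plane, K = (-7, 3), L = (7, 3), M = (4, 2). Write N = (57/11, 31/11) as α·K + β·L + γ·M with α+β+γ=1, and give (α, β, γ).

(1/11, 8/11, 2/11)

Signed area of the reference triangle: [KLM] = ½·((-7)·(3−2) + 7·(2−3) + 4·(3−3)) = ½·(-7 − 7 + 0) = -7.
[NLM] = ½·((57/11)·(3−2) + 7·(2−(31/11)) + 4·(31/11−3)) = ½·(57/11 − 63/11 − 8/11) = -7/11, so the K-coordinate is (-7/11)/(-7) = 1/11.
[KNM] = ½·((-7)·(31/11−2) + (57/11)·(2−3) + 4·(3−(31/11))) = ½·(-63/11 − 57/11 + 8/11) = -56/11, so the L-coordinate is 8/11.
[KLN] = ½·((-7)·(3−(31/11)) + 7·(31/11−3) + (57/11)·(3−3)) = ½·(-14/11 − 14/11 + 0) = -14/11, so the M-coordinate is 2/11.
Check: 1/11 + 8/11 + 2/11 = 1.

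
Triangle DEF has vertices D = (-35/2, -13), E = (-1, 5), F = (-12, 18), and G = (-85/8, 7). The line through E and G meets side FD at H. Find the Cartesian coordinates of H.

Barycentric coordinates of G with respect to DEF: (1/4, 1/4, 1/2).
On side FD the E-coordinate is zero; dropping G's E-weight 1/4 and renormalizing the remaining 1/2 : 1/4 gives weights 2/3, 1/3 on F, D.
H = (2/3)·(-12, 18) + (1/3)·(-35/2, -13) = (-83/6, 23/3).

(-83/6, 23/3)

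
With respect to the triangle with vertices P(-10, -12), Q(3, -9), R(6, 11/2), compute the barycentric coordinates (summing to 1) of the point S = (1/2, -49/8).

(1/4, 1/2, 1/4)

Signed area of the reference triangle: [PQR] = ½·((-10)·(-9−(11/2)) + 3·(11/2−(-12)) + 6·(-12−(-9))) = ½·(145 + 105/2 − 18) = 359/4.
[SQR] = ½·((1/2)·(-9−(11/2)) + 3·(11/2−(-49/8)) + 6·(-49/8−(-9))) = ½·(-29/4 + 279/8 + 69/4) = 359/16, so the P-coordinate is (359/16)/(359/4) = 1/4.
[PSR] = ½·((-10)·(-49/8−(11/2)) + (1/2)·(11/2−(-12)) + 6·(-12−(-49/8))) = ½·(465/4 + 35/4 − 141/4) = 359/8, so the Q-coordinate is 1/2.
[PQS] = ½·((-10)·(-9−(-49/8)) + 3·(-49/8−(-12)) + (1/2)·(-12−(-9))) = ½·(115/4 + 141/8 − 3/2) = 359/16, so the R-coordinate is 1/4.
Check: 1/4 + 1/2 + 1/4 = 1.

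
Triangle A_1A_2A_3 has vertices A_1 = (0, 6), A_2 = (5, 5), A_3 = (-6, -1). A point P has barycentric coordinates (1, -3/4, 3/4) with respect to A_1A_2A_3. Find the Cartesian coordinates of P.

(-33/4, 3/2)

P = 1·A_1 + (-3/4)·A_2 + (3/4)·A_3.
x-coordinate: 1·0 + (-3/4)·5 + (3/4)·(-6) = -33/4.
y-coordinate: 1·6 + (-3/4)·5 + (3/4)·(-1) = 3/2.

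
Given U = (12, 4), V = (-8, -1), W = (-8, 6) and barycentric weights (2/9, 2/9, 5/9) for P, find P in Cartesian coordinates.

P = (2/9)·U + (2/9)·V + (5/9)·W.
x-coordinate: (2/9)·12 + (2/9)·(-8) + (5/9)·(-8) = -32/9.
y-coordinate: (2/9)·4 + (2/9)·(-1) + (5/9)·6 = 4.

(-32/9, 4)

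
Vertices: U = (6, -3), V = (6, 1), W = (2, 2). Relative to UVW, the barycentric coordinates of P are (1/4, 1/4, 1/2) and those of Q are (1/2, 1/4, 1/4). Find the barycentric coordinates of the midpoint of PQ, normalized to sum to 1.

(3/8, 1/4, 3/8)

Since both coordinate triples sum to 1, the midpoint's barycentrics are the componentwise average.
(1/4+1/2)/2 = 3/8; similarly 1/4 and 3/8.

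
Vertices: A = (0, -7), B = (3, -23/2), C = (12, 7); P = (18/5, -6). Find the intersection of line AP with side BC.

Barycentric coordinates of P with respect to ABC: (2/5, 2/5, 1/5).
On side BC the A-coordinate is zero; dropping P's A-weight 2/5 and renormalizing the remaining 2/5 : 1/5 gives weights 2/3, 1/3 on B, C.
Q = (2/3)·(3, -23/2) + (1/3)·(12, 7) = (6, -16/3).

(6, -16/3)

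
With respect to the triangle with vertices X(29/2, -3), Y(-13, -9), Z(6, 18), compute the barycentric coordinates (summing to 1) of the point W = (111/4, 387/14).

Signed area of the reference triangle: [XYZ] = ½·((29/2)·(-9−18) + (-13)·(18−(-3)) + 6·(-3−(-9))) = ½·(-783/2 − 273 + 36) = -1257/4.
[WYZ] = ½·((111/4)·(-9−18) + (-13)·(18−(387/14)) + 6·(387/14−(-9))) = ½·(-2997/4 + 1755/14 + 1539/7) = -11313/56, so the X-coordinate is (-11313/56)/(-1257/4) = 9/14.
[XWZ] = ½·((29/2)·(387/14−18) + (111/4)·(18−(-3)) + 6·(-3−(387/14))) = ½·(3915/28 + 2331/4 − 1287/7) = 3771/14, so the Y-coordinate is -6/7.
[XYW] = ½·((29/2)·(-9−(387/14)) + (-13)·(387/14−(-3)) + (111/4)·(-3−(-9))) = ½·(-14877/28 − 5577/14 + 333/2) = -21369/56, so the Z-coordinate is 17/14.

(9/14, -6/7, 17/14)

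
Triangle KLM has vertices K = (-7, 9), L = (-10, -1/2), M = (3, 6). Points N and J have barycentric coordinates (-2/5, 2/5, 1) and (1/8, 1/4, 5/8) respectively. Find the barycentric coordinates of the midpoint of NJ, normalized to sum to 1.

Since both coordinate triples sum to 1, the midpoint's barycentrics are the componentwise average.
(-2/5+1/8)/2 = -11/80; similarly 13/40 and 13/16.

(-11/80, 13/40, 13/16)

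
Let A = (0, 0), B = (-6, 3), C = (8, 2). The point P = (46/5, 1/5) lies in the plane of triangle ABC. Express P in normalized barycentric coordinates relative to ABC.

(2/3, -7/15, 4/5)

Signed area of the reference triangle: [ABC] = ½·(0·(3−2) + (-6)·(2−0) + 8·(0−3)) = ½·(0 − 12 − 24) = -18.
[PBC] = ½·((46/5)·(3−2) + (-6)·(2−(1/5)) + 8·(1/5−3)) = ½·(46/5 − 54/5 − 112/5) = -12, so the A-coordinate is (-12)/(-18) = 2/3.
[APC] = ½·(0·(1/5−2) + (46/5)·(2−0) + 8·(0−(1/5))) = ½·(0 + 92/5 − 8/5) = 42/5, so the B-coordinate is -7/15.
[ABP] = ½·(0·(3−(1/5)) + (-6)·(1/5−0) + (46/5)·(0−3)) = ½·(0 − 6/5 − 138/5) = -72/5, so the C-coordinate is 4/5.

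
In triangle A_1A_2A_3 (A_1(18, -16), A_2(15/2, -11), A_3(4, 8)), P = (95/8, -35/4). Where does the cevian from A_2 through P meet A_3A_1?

Barycentric coordinates of P with respect to A_1A_2A_3: (1/2, 1/4, 1/4).
On side A_3A_1 the A_2-coordinate is zero; dropping P's A_2-weight 1/4 and renormalizing the remaining 1/4 : 1/2 gives weights 1/3, 2/3 on A_3, A_1.
Q = (1/3)·(4, 8) + (2/3)·(18, -16) = (40/3, -8).

(40/3, -8)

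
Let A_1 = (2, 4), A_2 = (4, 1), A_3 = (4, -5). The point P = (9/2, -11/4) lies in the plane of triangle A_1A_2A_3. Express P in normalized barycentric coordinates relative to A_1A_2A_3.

Signed area of the reference triangle: [A_1A_2A_3] = ½·(2·(1−(-5)) + 4·(-5−4) + 4·(4−1)) = ½·(12 − 36 + 12) = -6.
[PA_2A_3] = ½·((9/2)·(1−(-5)) + 4·(-5−(-11/4)) + 4·(-11/4−1)) = ½·(27 − 9 − 15) = 3/2, so the A_1-coordinate is (3/2)/(-6) = -1/4.
[A_1PA_3] = ½·(2·(-11/4−(-5)) + (9/2)·(-5−4) + 4·(4−(-11/4))) = ½·(9/2 − 81/2 + 27) = -9/2, so the A_2-coordinate is 3/4.
[A_1A_2P] = ½·(2·(1−(-11/4)) + 4·(-11/4−4) + (9/2)·(4−1)) = ½·(15/2 − 27 + 27/2) = -3, so the A_3-coordinate is 1/2.

(-1/4, 3/4, 1/2)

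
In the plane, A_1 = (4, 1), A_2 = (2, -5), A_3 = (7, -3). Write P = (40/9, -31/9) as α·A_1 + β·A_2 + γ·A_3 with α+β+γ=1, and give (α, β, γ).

(1/9, 4/9, 4/9)

Signed area of the reference triangle: [A_1A_2A_3] = ½·(4·(-5−(-3)) + 2·(-3−1) + 7·(1−(-5))) = ½·(-8 − 8 + 42) = 13.
[PA_2A_3] = ½·((40/9)·(-5−(-3)) + 2·(-3−(-31/9)) + 7·(-31/9−(-5))) = ½·(-80/9 + 8/9 + 98/9) = 13/9, so the A_1-coordinate is (13/9)/13 = 1/9.
[A_1PA_3] = ½·(4·(-31/9−(-3)) + (40/9)·(-3−1) + 7·(1−(-31/9))) = ½·(-16/9 − 160/9 + 280/9) = 52/9, so the A_2-coordinate is 4/9.
[A_1A_2P] = ½·(4·(-5−(-31/9)) + 2·(-31/9−1) + (40/9)·(1−(-5))) = ½·(-56/9 − 80/9 + 80/3) = 52/9, so the A_3-coordinate is 4/9.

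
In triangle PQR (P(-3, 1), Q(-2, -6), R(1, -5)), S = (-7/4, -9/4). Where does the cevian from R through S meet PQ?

Barycentric coordinates of S with respect to PQR: (1/2, 1/4, 1/4).
On side PQ the R-coordinate is zero; dropping S's R-weight 1/4 and renormalizing the remaining 1/2 : 1/4 gives weights 2/3, 1/3 on P, Q.
T = (2/3)·(-3, 1) + (1/3)·(-2, -6) = (-8/3, -4/3).

(-8/3, -4/3)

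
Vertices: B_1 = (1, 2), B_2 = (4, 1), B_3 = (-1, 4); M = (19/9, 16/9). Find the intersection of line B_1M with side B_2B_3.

(3, 8/5)

Barycentric coordinates of M with respect to B_1B_2B_3: (4/9, 4/9, 1/9).
On side B_2B_3 the B_1-coordinate is zero; dropping M's B_1-weight 4/9 and renormalizing the remaining 4/9 : 1/9 gives weights 4/5, 1/5 on B_2, B_3.
N = (4/5)·(4, 1) + (1/5)·(-1, 4) = (3, 8/5).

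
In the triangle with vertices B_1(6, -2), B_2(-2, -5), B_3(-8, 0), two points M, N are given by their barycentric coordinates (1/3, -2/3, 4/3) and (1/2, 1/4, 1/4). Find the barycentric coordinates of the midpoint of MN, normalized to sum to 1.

(5/12, -5/24, 19/24)

Since both coordinate triples sum to 1, the midpoint's barycentrics are the componentwise average.
(1/3+1/2)/2 = 5/12; similarly -5/24 and 19/24.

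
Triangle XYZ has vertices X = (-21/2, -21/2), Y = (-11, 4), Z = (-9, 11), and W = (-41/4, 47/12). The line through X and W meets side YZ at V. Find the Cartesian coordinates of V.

(-51/5, 34/5)

Barycentric coordinates of W with respect to XYZ: (1/6, 1/2, 1/3).
On side YZ the X-coordinate is zero; dropping W's X-weight 1/6 and renormalizing the remaining 1/2 : 1/3 gives weights 3/5, 2/5 on Y, Z.
V = (3/5)·(-11, 4) + (2/5)·(-9, 11) = (-51/5, 34/5).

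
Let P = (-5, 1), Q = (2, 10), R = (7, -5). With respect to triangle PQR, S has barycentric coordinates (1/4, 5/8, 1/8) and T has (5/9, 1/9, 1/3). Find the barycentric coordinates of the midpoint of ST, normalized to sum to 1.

(29/72, 53/144, 11/48)

Since both coordinate triples sum to 1, the midpoint's barycentrics are the componentwise average.
(1/4+5/9)/2 = 29/72; similarly 53/144 and 11/48.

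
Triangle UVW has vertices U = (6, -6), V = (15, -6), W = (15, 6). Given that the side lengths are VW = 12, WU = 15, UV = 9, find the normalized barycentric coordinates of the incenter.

The incenter has barycentric coordinates proportional to the opposite side lengths: (12 : 15 : 9).
Normalizing by 12+15+9 = 36 gives (1/3, 5/12, 1/4).

(1/3, 5/12, 1/4)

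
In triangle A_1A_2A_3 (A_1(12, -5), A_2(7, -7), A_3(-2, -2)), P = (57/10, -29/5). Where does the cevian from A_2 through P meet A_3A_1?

Barycentric coordinates of P with respect to A_1A_2A_3: (1/10, 7/10, 1/5).
On side A_3A_1 the A_2-coordinate is zero; dropping P's A_2-weight 7/10 and renormalizing the remaining 1/5 : 1/10 gives weights 2/3, 1/3 on A_3, A_1.
Q = (2/3)·(-2, -2) + (1/3)·(12, -5) = (8/3, -3).

(8/3, -3)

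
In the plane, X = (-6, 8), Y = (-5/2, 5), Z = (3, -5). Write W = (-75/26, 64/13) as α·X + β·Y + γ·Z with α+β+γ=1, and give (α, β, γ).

Signed area of the reference triangle: [XYZ] = ½·((-6)·(5−(-5)) + (-5/2)·(-5−8) + 3·(8−5)) = ½·(-60 + 65/2 + 9) = -37/4.
[WYZ] = ½·((-75/26)·(5−(-5)) + (-5/2)·(-5−(64/13)) + 3·(64/13−5)) = ½·(-375/13 + 645/26 − 3/13) = -111/52, so the X-coordinate is (-111/52)/(-37/4) = 3/13.
[XWZ] = ½·((-6)·(64/13−(-5)) + (-75/26)·(-5−8) + 3·(8−(64/13))) = ½·(-774/13 + 75/2 + 120/13) = -333/52, so the Y-coordinate is 9/13.
[XYW] = ½·((-6)·(5−(64/13)) + (-5/2)·(64/13−8) + (-75/26)·(8−5)) = ½·(-6/13 + 100/13 − 225/26) = -37/52, so the Z-coordinate is 1/13.
Check: 3/13 + 9/13 + 1/13 = 1.

(3/13, 9/13, 1/13)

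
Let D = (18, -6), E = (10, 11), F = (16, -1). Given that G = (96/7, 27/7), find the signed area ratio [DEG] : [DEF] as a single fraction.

1

[DEF] = ½·(18·(11−(-1)) + 10·(-1−(-6)) + 16·(-6−11)) = ½·(216 + 50 − 272) = -3.
[DEG] = ½·(18·(11−(27/7)) + 10·(27/7−(-6)) + (96/7)·(-6−11)) = ½·(900/7 + 690/7 − 1632/7) = -3, so the ratio is (-3)/(-3) = 1.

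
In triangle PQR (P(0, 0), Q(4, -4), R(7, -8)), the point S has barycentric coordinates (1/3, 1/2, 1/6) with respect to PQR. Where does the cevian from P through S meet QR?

(19/4, -5)

Line PS meets QR where the P-coordinate vanishes; zeroing S's P-weight and renormalizing leaves Q, R-weights 1/2 : 1/6 → (3/4, 1/4).
So T = (3/4)·Q + (1/4)·R = (19/4, -5).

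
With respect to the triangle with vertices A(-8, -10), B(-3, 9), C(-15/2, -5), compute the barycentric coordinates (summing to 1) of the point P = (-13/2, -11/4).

(1/4, 1/4, 1/2)

Signed area of the reference triangle: [ABC] = ½·((-8)·(9−(-5)) + (-3)·(-5−(-10)) + (-15/2)·(-10−9)) = ½·(-112 − 15 + 285/2) = 31/4.
[PBC] = ½·((-13/2)·(9−(-5)) + (-3)·(-5−(-11/4)) + (-15/2)·(-11/4−9)) = ½·(-91 + 27/4 + 705/8) = 31/16, so the A-coordinate is (31/16)/(31/4) = 1/4.
[APC] = ½·((-8)·(-11/4−(-5)) + (-13/2)·(-5−(-10)) + (-15/2)·(-10−(-11/4))) = ½·(-18 − 65/2 + 435/8) = 31/16, so the B-coordinate is 1/4.
[ABP] = ½·((-8)·(9−(-11/4)) + (-3)·(-11/4−(-10)) + (-13/2)·(-10−9)) = ½·(-94 − 87/4 + 247/2) = 31/8, so the C-coordinate is 1/2.
Check: 1/4 + 1/4 + 1/2 = 1.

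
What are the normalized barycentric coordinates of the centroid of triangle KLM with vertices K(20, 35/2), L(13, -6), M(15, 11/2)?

(1/3, 1/3, 1/3)

The centroid is the average of the vertices, so each weight is 1/3.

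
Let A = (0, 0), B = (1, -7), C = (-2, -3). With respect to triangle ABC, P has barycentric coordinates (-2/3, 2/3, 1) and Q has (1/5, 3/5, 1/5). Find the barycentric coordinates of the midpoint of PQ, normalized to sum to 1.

(-7/30, 19/30, 3/5)

Since both coordinate triples sum to 1, the midpoint's barycentrics are the componentwise average.
(-2/3+1/5)/2 = -7/30; similarly 19/30 and 3/5.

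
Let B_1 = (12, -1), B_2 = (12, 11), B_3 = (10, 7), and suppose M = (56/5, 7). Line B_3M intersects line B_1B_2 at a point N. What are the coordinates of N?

(12, 7)

Barycentric coordinates of M with respect to B_1B_2B_3: (1/5, 2/5, 2/5).
On side B_1B_2 the B_3-coordinate is zero; dropping M's B_3-weight 2/5 and renormalizing the remaining 1/5 : 2/5 gives weights 1/3, 2/3 on B_1, B_2.
N = (1/3)·(12, -1) + (2/3)·(12, 11) = (12, 7).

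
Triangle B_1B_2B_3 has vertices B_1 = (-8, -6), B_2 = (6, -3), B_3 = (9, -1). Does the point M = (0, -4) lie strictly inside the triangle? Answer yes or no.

Barycentric coordinates of M: (9/19, 6/19, 4/19).
The three coordinates are positive, positive, positive; a point is interior exactly when all three are positive.

yes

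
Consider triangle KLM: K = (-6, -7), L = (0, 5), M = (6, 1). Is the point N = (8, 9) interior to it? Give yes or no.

no

Barycentric coordinates of N: (-7/12, 5/6, 3/4).
The three coordinates are negative, positive, positive; a point is interior exactly when all three are positive.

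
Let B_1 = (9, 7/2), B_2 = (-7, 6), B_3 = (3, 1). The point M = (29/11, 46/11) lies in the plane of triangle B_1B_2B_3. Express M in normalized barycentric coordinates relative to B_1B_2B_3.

Signed area of the reference triangle: [B_1B_2B_3] = ½·(9·(6−1) + (-7)·(1−(7/2)) + 3·(7/2−6)) = ½·(45 + 35/2 − 15/2) = 55/2.
[MB_2B_3] = ½·((29/11)·(6−1) + (-7)·(1−(46/11)) + 3·(46/11−6)) = ½·(145/11 + 245/11 − 60/11) = 15, so the B_1-coordinate is 15/(55/2) = 6/11.
[B_1MB_3] = ½·(9·(46/11−1) + (29/11)·(1−(7/2)) + 3·(7/2−(46/11))) = ½·(315/11 − 145/22 − 45/22) = 10, so the B_2-coordinate is 4/11.
[B_1B_2M] = ½·(9·(6−(46/11)) + (-7)·(46/11−(7/2)) + (29/11)·(7/2−6)) = ½·(180/11 − 105/22 − 145/22) = 5/2, so the B_3-coordinate is 1/11.
Check: 6/11 + 4/11 + 1/11 = 1.

(6/11, 4/11, 1/11)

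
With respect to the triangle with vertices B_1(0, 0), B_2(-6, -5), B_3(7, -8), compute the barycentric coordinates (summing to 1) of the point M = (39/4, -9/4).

(1, -3/4, 3/4)

Signed area of the reference triangle: [B_1B_2B_3] = ½·(0·(-5−(-8)) + (-6)·(-8−0) + 7·(0−(-5))) = ½·(0 + 48 + 35) = 83/2.
[MB_2B_3] = ½·((39/4)·(-5−(-8)) + (-6)·(-8−(-9/4)) + 7·(-9/4−(-5))) = ½·(117/4 + 69/2 + 77/4) = 83/2, so the B_1-coordinate is (83/2)/(83/2) = 1.
[B_1MB_3] = ½·(0·(-9/4−(-8)) + (39/4)·(-8−0) + 7·(0−(-9/4))) = ½·(0 − 78 + 63/4) = -249/8, so the B_2-coordinate is -3/4.
[B_1B_2M] = ½·(0·(-5−(-9/4)) + (-6)·(-9/4−0) + (39/4)·(0−(-5))) = ½·(0 + 27/2 + 195/4) = 249/8, so the B_3-coordinate is 3/4.
Check: 1 − 3/4 + 3/4 = 1.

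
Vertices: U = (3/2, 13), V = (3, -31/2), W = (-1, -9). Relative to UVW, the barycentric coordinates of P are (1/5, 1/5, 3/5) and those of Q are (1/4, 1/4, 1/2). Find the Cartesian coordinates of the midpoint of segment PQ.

(37/80, -441/80)

Barycentric coordinates of the midpoint are the average: (9/40, 9/40, 11/20).
Converting: (9/40)·U + (9/40)·V + (11/20)·W = (37/80, -441/80).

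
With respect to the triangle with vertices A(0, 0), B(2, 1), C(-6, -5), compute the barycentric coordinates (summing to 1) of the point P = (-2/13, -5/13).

(6/13, 5/13, 2/13)

Signed area of the reference triangle: [ABC] = ½·(0·(1−(-5)) + 2·(-5−0) + (-6)·(0−1)) = ½·(0 − 10 + 6) = -2.
[PBC] = ½·((-2/13)·(1−(-5)) + 2·(-5−(-5/13)) + (-6)·(-5/13−1)) = ½·(-12/13 − 120/13 + 108/13) = -12/13, so the A-coordinate is (-12/13)/(-2) = 6/13.
[APC] = ½·(0·(-5/13−(-5)) + (-2/13)·(-5−0) + (-6)·(0−(-5/13))) = ½·(0 + 10/13 − 30/13) = -10/13, so the B-coordinate is 5/13.
[ABP] = ½·(0·(1−(-5/13)) + 2·(-5/13−0) + (-2/13)·(0−1)) = ½·(0 − 10/13 + 2/13) = -4/13, so the C-coordinate is 2/13.
Check: 6/13 + 5/13 + 2/13 = 1.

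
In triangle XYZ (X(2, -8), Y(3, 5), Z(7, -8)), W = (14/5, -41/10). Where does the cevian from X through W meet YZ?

Barycentric coordinates of W with respect to XYZ: (3/5, 3/10, 1/10).
On side YZ the X-coordinate is zero; dropping W's X-weight 3/5 and renormalizing the remaining 3/10 : 1/10 gives weights 3/4, 1/4 on Y, Z.
V = (3/4)·(3, 5) + (1/4)·(7, -8) = (4, 7/4).

(4, 7/4)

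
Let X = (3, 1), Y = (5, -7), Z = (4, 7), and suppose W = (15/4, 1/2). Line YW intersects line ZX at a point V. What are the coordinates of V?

(10/3, 3)

Barycentric coordinates of W with respect to XYZ: (1/2, 1/4, 1/4).
On side ZX the Y-coordinate is zero; dropping W's Y-weight 1/4 and renormalizing the remaining 1/4 : 1/2 gives weights 1/3, 2/3 on Z, X.
V = (1/3)·(4, 7) + (2/3)·(3, 1) = (10/3, 3).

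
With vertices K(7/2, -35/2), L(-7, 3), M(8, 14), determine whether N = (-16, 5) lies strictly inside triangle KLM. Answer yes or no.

no

Barycentric coordinates of N: (-43/141, 159/94, -109/282).
The three coordinates are negative, positive, negative; a point is interior exactly when all three are positive.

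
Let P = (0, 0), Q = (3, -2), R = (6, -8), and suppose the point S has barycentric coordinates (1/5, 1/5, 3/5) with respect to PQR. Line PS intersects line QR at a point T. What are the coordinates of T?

Line PS meets QR where the P-coordinate vanishes; zeroing S's P-weight and renormalizing leaves Q, R-weights 1/5 : 3/5 → (1/4, 3/4).
So T = (1/4)·Q + (3/4)·R = (21/4, -13/2).

(21/4, -13/2)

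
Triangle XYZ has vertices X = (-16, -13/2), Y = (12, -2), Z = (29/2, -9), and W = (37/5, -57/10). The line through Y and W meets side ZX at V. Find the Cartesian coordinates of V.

(13/3, -49/6)

Barycentric coordinates of W with respect to XYZ: (1/5, 2/5, 2/5).
On side ZX the Y-coordinate is zero; dropping W's Y-weight 2/5 and renormalizing the remaining 2/5 : 1/5 gives weights 2/3, 1/3 on Z, X.
V = (2/3)·(29/2, -9) + (1/3)·(-16, -13/2) = (13/3, -49/6).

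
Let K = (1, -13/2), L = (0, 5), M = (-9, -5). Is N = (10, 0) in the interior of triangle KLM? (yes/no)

Barycentric coordinates of N: (290/227, 157/227, -220/227).
The three coordinates are positive, positive, negative; a point is interior exactly when all three are positive.

no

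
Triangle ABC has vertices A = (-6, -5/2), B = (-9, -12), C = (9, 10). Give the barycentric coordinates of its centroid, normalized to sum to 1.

(1/3, 1/3, 1/3)

The centroid is the average of the vertices, so each weight is 1/3.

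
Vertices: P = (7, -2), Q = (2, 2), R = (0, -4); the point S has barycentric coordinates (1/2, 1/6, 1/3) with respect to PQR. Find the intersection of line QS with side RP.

(21/5, -14/5)

Line QS meets RP where the Q-coordinate vanishes; zeroing S's Q-weight and renormalizing leaves R, P-weights 1/3 : 1/2 → (2/5, 3/5).
So T = (2/5)·R + (3/5)·P = (21/5, -14/5).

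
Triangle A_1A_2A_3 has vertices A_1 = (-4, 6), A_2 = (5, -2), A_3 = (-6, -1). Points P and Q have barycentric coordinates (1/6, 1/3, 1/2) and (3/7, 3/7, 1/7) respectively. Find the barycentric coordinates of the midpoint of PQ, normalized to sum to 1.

(25/84, 8/21, 9/28)

Since both coordinate triples sum to 1, the midpoint's barycentrics are the componentwise average.
(1/6+3/7)/2 = 25/84; similarly 8/21 and 9/28.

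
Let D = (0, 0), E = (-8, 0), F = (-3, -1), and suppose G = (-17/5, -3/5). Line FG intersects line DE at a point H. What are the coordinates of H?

Barycentric coordinates of G with respect to DEF: (1/5, 1/5, 3/5).
On side DE the F-coordinate is zero; dropping G's F-weight 3/5 and renormalizing the remaining 1/5 : 1/5 gives weights 1/2, 1/2 on D, E.
H = (1/2)·(0, 0) + (1/2)·(-8, 0) = (-4, 0).

(-4, 0)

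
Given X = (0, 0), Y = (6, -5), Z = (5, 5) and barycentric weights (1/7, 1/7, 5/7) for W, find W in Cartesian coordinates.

W = (1/7)·X + (1/7)·Y + (5/7)·Z.
x-coordinate: (1/7)·0 + (1/7)·6 + (5/7)·5 = 31/7.
y-coordinate: (1/7)·0 + (1/7)·(-5) + (5/7)·5 = 20/7.

(31/7, 20/7)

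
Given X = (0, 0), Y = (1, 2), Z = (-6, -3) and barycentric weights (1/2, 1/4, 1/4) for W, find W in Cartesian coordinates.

(-5/4, -1/4)

W = (1/2)·X + (1/4)·Y + (1/4)·Z.
x-coordinate: (1/2)·0 + (1/4)·1 + (1/4)·(-6) = -5/4.
y-coordinate: (1/2)·0 + (1/4)·2 + (1/4)·(-3) = -1/4.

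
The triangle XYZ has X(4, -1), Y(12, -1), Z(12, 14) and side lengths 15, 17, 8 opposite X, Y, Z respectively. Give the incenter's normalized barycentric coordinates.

The incenter has barycentric coordinates proportional to the opposite side lengths: (15 : 17 : 8).
Normalizing by 15+17+8 = 40 gives (3/8, 17/40, 1/5).

(3/8, 17/40, 1/5)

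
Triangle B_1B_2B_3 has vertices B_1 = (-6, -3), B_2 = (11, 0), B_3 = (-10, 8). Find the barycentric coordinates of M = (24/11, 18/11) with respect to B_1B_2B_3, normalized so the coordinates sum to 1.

(2/11, 6/11, 3/11)

Signed area of the reference triangle: [B_1B_2B_3] = ½·((-6)·(0−8) + 11·(8−(-3)) + (-10)·(-3−0)) = ½·(48 + 121 + 30) = 199/2.
[MB_2B_3] = ½·((24/11)·(0−8) + 11·(8−(18/11)) + (-10)·(18/11−0)) = ½·(-192/11 + 70 − 180/11) = 199/11, so the B_1-coordinate is (199/11)/(199/2) = 2/11.
[B_1MB_3] = ½·((-6)·(18/11−8) + (24/11)·(8−(-3)) + (-10)·(-3−(18/11))) = ½·(420/11 + 24 + 510/11) = 597/11, so the B_2-coordinate is 6/11.
[B_1B_2M] = ½·((-6)·(0−(18/11)) + 11·(18/11−(-3)) + (24/11)·(-3−0)) = ½·(108/11 + 51 − 72/11) = 597/22, so the B_3-coordinate is 3/11.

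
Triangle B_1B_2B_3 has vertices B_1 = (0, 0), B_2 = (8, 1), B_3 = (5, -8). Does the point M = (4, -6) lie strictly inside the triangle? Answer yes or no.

yes

Barycentric coordinates of M: (5/23, 2/69, 52/69).
The three coordinates are positive, positive, positive; a point is interior exactly when all three are positive.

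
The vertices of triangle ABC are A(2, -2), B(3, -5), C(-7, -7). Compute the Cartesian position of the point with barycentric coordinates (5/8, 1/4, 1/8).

(9/8, -27/8)

P = (5/8)·A + (1/4)·B + (1/8)·C.
x-coordinate: (5/8)·2 + (1/4)·3 + (1/8)·(-7) = 9/8.
y-coordinate: (5/8)·(-2) + (1/4)·(-5) + (1/8)·(-7) = -27/8.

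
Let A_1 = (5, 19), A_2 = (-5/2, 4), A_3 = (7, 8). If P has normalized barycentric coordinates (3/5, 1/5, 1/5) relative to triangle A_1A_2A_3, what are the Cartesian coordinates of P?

(39/10, 69/5)

P = (3/5)·A_1 + (1/5)·A_2 + (1/5)·A_3.
x-coordinate: (3/5)·5 + (1/5)·(-5/2) + (1/5)·7 = 39/10.
y-coordinate: (3/5)·19 + (1/5)·4 + (1/5)·8 = 69/5.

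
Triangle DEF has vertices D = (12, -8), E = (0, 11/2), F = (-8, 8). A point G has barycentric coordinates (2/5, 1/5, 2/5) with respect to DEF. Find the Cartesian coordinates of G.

(8/5, 11/10)

G = (2/5)·D + (1/5)·E + (2/5)·F.
x-coordinate: (2/5)·12 + (1/5)·0 + (2/5)·(-8) = 8/5.
y-coordinate: (2/5)·(-8) + (1/5)·(11/2) + (2/5)·8 = 11/10.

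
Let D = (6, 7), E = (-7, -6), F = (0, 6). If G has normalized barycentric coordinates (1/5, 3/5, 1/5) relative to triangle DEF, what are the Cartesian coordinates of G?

G = (1/5)·D + (3/5)·E + (1/5)·F.
x-coordinate: (1/5)·6 + (3/5)·(-7) + (1/5)·0 = -3.
y-coordinate: (1/5)·7 + (3/5)·(-6) + (1/5)·6 = -1.

(-3, -1)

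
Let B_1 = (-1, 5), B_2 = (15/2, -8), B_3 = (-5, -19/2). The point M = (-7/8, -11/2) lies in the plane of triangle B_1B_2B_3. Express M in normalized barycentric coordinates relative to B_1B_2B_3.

Signed area of the reference triangle: [B_1B_2B_3] = ½·((-1)·(-8−(-19/2)) + (15/2)·(-19/2−5) + (-5)·(5−(-8))) = ½·(-3/2 − 435/4 − 65) = -701/8.
[MB_2B_3] = ½·((-7/8)·(-8−(-19/2)) + (15/2)·(-19/2−(-11/2)) + (-5)·(-11/2−(-8))) = ½·(-21/16 − 30 − 25/2) = -701/32, so the B_1-coordinate is (-701/32)/(-701/8) = 1/4.
[B_1MB_3] = ½·((-1)·(-11/2−(-19/2)) + (-7/8)·(-19/2−5) + (-5)·(5−(-11/2))) = ½·(-4 + 203/16 − 105/2) = -701/32, so the B_2-coordinate is 1/4.
[B_1B_2M] = ½·((-1)·(-8−(-11/2)) + (15/2)·(-11/2−5) + (-7/8)·(5−(-8))) = ½·(5/2 − 315/4 − 91/8) = -701/16, so the B_3-coordinate is 1/2.

(1/4, 1/4, 1/2)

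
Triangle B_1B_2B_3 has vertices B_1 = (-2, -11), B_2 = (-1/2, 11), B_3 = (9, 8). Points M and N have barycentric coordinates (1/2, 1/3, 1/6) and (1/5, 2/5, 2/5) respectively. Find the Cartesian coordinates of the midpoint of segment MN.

(5/3, 49/20)

Barycentric coordinates of the midpoint are the average: (7/20, 11/30, 17/60).
Converting: (7/20)·B_1 + (11/30)·B_2 + (17/60)·B_3 = (5/3, 49/20).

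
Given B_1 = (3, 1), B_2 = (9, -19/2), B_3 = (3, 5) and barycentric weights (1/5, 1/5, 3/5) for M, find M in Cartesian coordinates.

(21/5, 13/10)

M = (1/5)·B_1 + (1/5)·B_2 + (3/5)·B_3.
x-coordinate: (1/5)·3 + (1/5)·9 + (3/5)·3 = 21/5.
y-coordinate: (1/5)·1 + (1/5)·(-19/2) + (3/5)·5 = 13/10.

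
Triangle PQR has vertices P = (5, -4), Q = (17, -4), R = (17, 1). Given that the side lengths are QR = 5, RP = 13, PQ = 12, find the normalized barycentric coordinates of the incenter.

(1/6, 13/30, 2/5)

The incenter has barycentric coordinates proportional to the opposite side lengths: (5 : 13 : 12).
Normalizing by 5+13+12 = 30 gives (1/6, 13/30, 2/5).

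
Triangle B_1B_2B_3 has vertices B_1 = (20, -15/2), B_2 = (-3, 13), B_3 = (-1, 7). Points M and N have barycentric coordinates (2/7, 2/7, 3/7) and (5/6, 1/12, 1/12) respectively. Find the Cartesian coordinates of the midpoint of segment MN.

Barycentric coordinates of the midpoint are the average: (47/84, 31/168, 43/168).
Converting: (47/84)·B_1 + (31/168)·B_2 + (43/168)·B_3 = (218/21, -1/168).

(218/21, -1/168)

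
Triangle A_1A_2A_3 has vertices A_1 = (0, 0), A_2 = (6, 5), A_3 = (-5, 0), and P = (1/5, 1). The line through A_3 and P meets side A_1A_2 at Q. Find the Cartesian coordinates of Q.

Barycentric coordinates of P with respect to A_1A_2A_3: (3/5, 1/5, 1/5).
On side A_1A_2 the A_3-coordinate is zero; dropping P's A_3-weight 1/5 and renormalizing the remaining 3/5 : 1/5 gives weights 3/4, 1/4 on A_1, A_2.
Q = (3/4)·(0, 0) + (1/4)·(6, 5) = (3/2, 5/4).

(3/2, 5/4)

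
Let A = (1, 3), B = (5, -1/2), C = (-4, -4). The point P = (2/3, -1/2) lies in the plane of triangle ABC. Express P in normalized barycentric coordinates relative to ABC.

(1/3, 1/3, 1/3)

Signed area of the reference triangle: [ABC] = ½·(1·(-1/2−(-4)) + 5·(-4−3) + (-4)·(3−(-1/2))) = ½·(7/2 − 35 − 14) = -91/4.
[PBC] = ½·((2/3)·(-1/2−(-4)) + 5·(-4−(-1/2)) + (-4)·(-1/2−(-1/2))) = ½·(7/3 − 35/2 + 0) = -91/12, so the A-coordinate is (-91/12)/(-91/4) = 1/3.
[APC] = ½·(1·(-1/2−(-4)) + (2/3)·(-4−3) + (-4)·(3−(-1/2))) = ½·(7/2 − 14/3 − 14) = -91/12, so the B-coordinate is 1/3.
[ABP] = ½·(1·(-1/2−(-1/2)) + 5·(-1/2−3) + (2/3)·(3−(-1/2))) = ½·(0 − 35/2 + 7/3) = -91/12, so the C-coordinate is 1/3.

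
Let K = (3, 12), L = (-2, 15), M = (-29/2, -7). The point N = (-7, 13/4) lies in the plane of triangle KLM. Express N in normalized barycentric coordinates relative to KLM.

Signed area of the reference triangle: [KLM] = ½·(3·(15−(-7)) + (-2)·(-7−12) + (-29/2)·(12−15)) = ½·(66 + 38 + 87/2) = 295/4.
[NLM] = ½·((-7)·(15−(-7)) + (-2)·(-7−(13/4)) + (-29/2)·(13/4−15)) = ½·(-154 + 41/2 + 1363/8) = 295/16, so the K-coordinate is (295/16)/(295/4) = 1/4.
[KNM] = ½·(3·(13/4−(-7)) + (-7)·(-7−12) + (-29/2)·(12−(13/4))) = ½·(123/4 + 133 − 1015/8) = 295/16, so the L-coordinate is 1/4.
[KLN] = ½·(3·(15−(13/4)) + (-2)·(13/4−12) + (-7)·(12−15)) = ½·(141/4 + 35/2 + 21) = 295/8, so the M-coordinate is 1/2.

(1/4, 1/4, 1/2)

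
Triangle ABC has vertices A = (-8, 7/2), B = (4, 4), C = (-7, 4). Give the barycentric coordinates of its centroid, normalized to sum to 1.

The centroid is the average of the vertices, so each weight is 1/3.

(1/3, 1/3, 1/3)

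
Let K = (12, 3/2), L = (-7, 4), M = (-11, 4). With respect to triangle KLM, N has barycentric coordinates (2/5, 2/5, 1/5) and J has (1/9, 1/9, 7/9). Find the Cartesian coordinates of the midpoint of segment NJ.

Barycentric coordinates of the midpoint are the average: (23/90, 23/90, 22/45).
Converting: (23/90)·K + (23/90)·L + (22/45)·M = (-41/10, 121/36).

(-41/10, 121/36)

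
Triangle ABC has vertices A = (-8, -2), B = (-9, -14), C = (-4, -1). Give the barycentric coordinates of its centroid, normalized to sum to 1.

The centroid is the average of the vertices, so each weight is 1/3.

(1/3, 1/3, 1/3)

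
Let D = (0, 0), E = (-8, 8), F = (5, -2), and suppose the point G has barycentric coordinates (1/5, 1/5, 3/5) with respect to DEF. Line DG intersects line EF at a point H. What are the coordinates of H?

(7/4, 1/2)

Line DG meets EF where the D-coordinate vanishes; zeroing G's D-weight and renormalizing leaves E, F-weights 1/5 : 3/5 → (1/4, 3/4).
So H = (1/4)·E + (3/4)·F = (7/4, 1/2).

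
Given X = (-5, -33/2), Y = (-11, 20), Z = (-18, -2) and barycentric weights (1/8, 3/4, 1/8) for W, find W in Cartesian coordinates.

(-89/8, 203/16)

W = (1/8)·X + (3/4)·Y + (1/8)·Z.
x-coordinate: (1/8)·(-5) + (3/4)·(-11) + (1/8)·(-18) = -89/8.
y-coordinate: (1/8)·(-33/2) + (3/4)·20 + (1/8)·(-2) = 203/16.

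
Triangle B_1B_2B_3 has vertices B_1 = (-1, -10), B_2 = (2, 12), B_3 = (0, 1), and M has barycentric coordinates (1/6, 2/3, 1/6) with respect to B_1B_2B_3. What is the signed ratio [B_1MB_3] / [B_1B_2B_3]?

2/3

The signed ratio [B_1MB_3]/[B_1B_2B_3] equals the barycentric coordinate of M at vertex B_2, which is 2/3.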